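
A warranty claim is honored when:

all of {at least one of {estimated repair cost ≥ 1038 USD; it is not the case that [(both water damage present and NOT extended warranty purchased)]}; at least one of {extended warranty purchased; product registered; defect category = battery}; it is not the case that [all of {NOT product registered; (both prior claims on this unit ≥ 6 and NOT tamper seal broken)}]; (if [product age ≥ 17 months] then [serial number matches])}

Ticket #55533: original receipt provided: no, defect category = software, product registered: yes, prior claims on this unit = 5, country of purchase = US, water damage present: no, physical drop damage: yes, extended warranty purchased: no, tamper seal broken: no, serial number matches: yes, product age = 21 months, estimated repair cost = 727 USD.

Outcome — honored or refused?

Atomic conditions:
  estimated repair cost ≥ 1038 USD: 727 ≥ 1038 is false
  water damage present: no → false
  NOT extended warranty purchased: no → true
  extended warranty purchased: no → false
  product registered: yes → true
  defect category = battery: software == battery is false
  NOT product registered: yes → false
  prior claims on this unit ≥ 6: 5 ≥ 6 is false
  NOT tamper seal broken: no → true
  product age ≥ 17 months: 21 ≥ 17 is true
  serial number matches: yes → true
Combine:
[1.2.1] false AND true = false
[1.2] NOT false = true
[1] false OR true = true
[2] false OR true OR false = true
[3.1.2] false AND true = false
[3.1] false AND false = false
[3] NOT false = true
[4] true → true = true
[root] true AND true AND true AND true = true
Overall: true → honored

Honored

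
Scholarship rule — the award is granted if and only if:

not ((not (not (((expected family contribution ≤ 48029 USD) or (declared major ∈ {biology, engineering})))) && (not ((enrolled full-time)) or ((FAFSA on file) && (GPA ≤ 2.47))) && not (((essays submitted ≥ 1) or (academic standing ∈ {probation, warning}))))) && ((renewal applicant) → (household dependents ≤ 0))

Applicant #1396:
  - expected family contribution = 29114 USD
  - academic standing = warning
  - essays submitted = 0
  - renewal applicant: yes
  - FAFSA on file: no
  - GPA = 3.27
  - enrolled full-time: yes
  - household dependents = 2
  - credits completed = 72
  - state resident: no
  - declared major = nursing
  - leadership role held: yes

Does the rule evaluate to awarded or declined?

Atomic conditions:
  expected family contribution ≤ 48029 USD: 29114 ≤ 48029 is true
  declared major ∈ {biology, engineering}: nursing is not in the set → false
  enrolled full-time: yes → true
  FAFSA on file: no → false
  GPA ≤ 2.47: 3.27 ≤ 2.47 is false
  essays submitted ≥ 1: 0 ≥ 1 is false
  academic standing ∈ {probation, warning}: warning is in the set → true
  renewal applicant: yes → true
  household dependents ≤ 0: 2 ≤ 0 is false
Combine:
[1.1.1.1.1] true OR false = true
[1.1.1.1] NOT true = false
[1.1.1] NOT false = true
[1.1.2.1] NOT true = false
[1.1.2.2] false AND false = false
[1.1.2] false OR false = false
[1.1.3.1] false OR true = true
[1.1.3] NOT true = false
[1.1] true AND false AND false = false
[1] NOT false = true
[2] true → false = false
[root] true AND false = false
Overall: false → declined

Declined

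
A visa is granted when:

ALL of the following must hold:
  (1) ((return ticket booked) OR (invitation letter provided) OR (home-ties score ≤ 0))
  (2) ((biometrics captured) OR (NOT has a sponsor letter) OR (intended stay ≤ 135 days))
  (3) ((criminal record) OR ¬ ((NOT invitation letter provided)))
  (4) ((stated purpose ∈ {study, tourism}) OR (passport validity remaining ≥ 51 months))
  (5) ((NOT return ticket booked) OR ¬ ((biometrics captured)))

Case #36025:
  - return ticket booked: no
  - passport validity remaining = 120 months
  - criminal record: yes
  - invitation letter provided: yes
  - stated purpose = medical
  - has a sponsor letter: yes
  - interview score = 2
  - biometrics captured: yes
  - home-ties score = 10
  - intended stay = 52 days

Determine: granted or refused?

Granted

Atomic conditions:
  return ticket booked: no → false
  invitation letter provided: yes → true
  home-ties score ≤ 0: 10 ≤ 0 is false
  biometrics captured: yes → true
  NOT has a sponsor letter: yes → false
  intended stay ≤ 135 days: 52 ≤ 135 is true
  criminal record: yes → true
  NOT invitation letter provided: yes → false
  stated purpose ∈ {study, tourism}: medical is not in the set → false
  passport validity remaining ≥ 51 months: 120 ≥ 51 is true
  NOT return ticket booked: no → true
Combine:
[1] false OR true OR false = true
[2] true OR false OR true = true
[3.2] NOT false = true
[3] true OR true = true
[4] false OR true = true
[5.2] NOT true = false
[5] true OR false = true
[root] true AND true AND true AND true AND true = true
Overall: true → granted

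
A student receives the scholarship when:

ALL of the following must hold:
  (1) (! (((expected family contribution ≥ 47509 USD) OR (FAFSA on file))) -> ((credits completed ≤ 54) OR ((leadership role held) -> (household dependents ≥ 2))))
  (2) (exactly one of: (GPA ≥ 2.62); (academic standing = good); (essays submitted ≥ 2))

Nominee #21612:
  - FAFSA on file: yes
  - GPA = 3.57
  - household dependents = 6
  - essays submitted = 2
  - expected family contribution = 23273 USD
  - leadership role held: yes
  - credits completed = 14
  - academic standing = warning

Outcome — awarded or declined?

Atomic conditions:
  expected family contribution ≥ 47509 USD: 23273 ≥ 47509 is false
  FAFSA on file: yes → true
  credits completed ≤ 54: 14 ≤ 54 is true
  leadership role held: yes → true
  household dependents ≥ 2: 6 ≥ 2 is true
  GPA ≥ 2.62: 3.57 ≥ 2.62 is true
  academic standing = good: warning == good is false
  essays submitted ≥ 2: 2 ≥ 2 is true
Combine:
[1.1.1] false OR true = true
[1.1] NOT true = false
[1.2.2] true → true = true
[1.2] true OR true = true
[1] false → true (antecedent false ⇒ implication holds) = true
[2] exactly-one(true, false, true) = false
[root] true AND false = false
Overall: false → declined

Declined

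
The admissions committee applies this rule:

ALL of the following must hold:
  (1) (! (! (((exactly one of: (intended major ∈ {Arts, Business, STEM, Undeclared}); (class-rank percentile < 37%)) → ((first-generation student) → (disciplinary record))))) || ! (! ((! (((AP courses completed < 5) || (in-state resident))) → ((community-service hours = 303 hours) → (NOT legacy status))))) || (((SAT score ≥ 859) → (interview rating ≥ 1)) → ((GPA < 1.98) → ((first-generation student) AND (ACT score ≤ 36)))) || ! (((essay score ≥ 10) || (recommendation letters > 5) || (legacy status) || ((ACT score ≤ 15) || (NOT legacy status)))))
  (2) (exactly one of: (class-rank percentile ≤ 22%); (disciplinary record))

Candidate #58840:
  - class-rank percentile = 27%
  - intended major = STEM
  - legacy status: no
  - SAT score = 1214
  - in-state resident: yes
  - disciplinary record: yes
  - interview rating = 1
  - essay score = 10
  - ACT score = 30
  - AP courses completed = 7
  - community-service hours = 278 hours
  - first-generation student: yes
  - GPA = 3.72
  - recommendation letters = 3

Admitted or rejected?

Admitted

Atomic conditions:
  intended major ∈ {Arts, Business, STEM, Undeclared}: STEM is in the set → true
  class-rank percentile < 37%: 27 < 37 is true
  first-generation student: yes → true
  disciplinary record: yes → true
  AP courses completed < 5: 7 < 5 is false
  in-state resident: yes → true
  community-service hours = 303 hours: 278 == 303 is false
  NOT legacy status: no → true
  SAT score ≥ 859: 1214 ≥ 859 is true
  interview rating ≥ 1: 1 ≥ 1 is true
  GPA < 1.98: 3.72 < 1.98 is false
  ACT score ≤ 36: 30 ≤ 36 is true
  essay score ≥ 10: 10 ≥ 10 is true
  recommendation letters > 5: 3 > 5 is false
  legacy status: no → false
  ACT score ≤ 15: 30 ≤ 15 is false
  class-rank percentile ≤ 22%: 27 ≤ 22 is false
Combine:
[1.1.1.1.1] exactly-one(true, true) = false
[1.1.1.1.2] true → true = true
[1.1.1.1] false → true (antecedent false ⇒ implication holds) = true
[1.1.1] NOT true = false
[1.1] NOT false = true
[1.2.1.1.1.1] false OR true = true
[1.2.1.1.1] NOT true = false
[1.2.1.1.2] false → true (antecedent false ⇒ implication holds) = true
[1.2.1.1] false → true (antecedent false ⇒ implication holds) = true
[1.2.1] NOT true = false
[1.2] NOT false = true
[1.3.1] true → true = true
[1.3.2.2] true AND true = true
[1.3.2] false → true (antecedent false ⇒ implication holds) = true
[1.3] true → true = true
[1.4.1.4] false OR true = true
[1.4.1] true OR false OR false OR true = true
[1.4] NOT true = false
[1] true OR true OR true OR false = true
[2] exactly-one(false, true) = true
[root] true AND true = true
Overall: true → admitted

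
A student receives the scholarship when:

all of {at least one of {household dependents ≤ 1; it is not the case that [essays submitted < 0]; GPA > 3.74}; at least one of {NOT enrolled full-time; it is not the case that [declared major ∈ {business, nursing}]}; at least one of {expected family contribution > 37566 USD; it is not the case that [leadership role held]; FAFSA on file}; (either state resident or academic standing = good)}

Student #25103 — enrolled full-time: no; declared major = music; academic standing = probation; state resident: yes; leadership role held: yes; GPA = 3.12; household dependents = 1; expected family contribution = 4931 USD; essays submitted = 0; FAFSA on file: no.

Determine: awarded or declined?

Declined

Atomic conditions:
  household dependents ≤ 1: 1 ≤ 1 is true
  essays submitted < 0: 0 < 0 is false
  GPA > 3.74: 3.12 > 3.74 is false
  NOT enrolled full-time: no → true
  declared major ∈ {business, nursing}: music is not in the set → false
  expected family contribution > 37566 USD: 4931 > 37566 is false
  leadership role held: yes → true
  FAFSA on file: no → false
  state resident: yes → true
  academic standing = good: probation == good is false
Combine:
[1.2] NOT false = true
[1] true OR true OR false = true
[2.2] NOT false = true
[2] true OR true = true
[3.2] NOT true = false
[3] false OR false OR false = false
[4] true OR false = true
[root] true AND true AND false AND true = false
Overall: false → declined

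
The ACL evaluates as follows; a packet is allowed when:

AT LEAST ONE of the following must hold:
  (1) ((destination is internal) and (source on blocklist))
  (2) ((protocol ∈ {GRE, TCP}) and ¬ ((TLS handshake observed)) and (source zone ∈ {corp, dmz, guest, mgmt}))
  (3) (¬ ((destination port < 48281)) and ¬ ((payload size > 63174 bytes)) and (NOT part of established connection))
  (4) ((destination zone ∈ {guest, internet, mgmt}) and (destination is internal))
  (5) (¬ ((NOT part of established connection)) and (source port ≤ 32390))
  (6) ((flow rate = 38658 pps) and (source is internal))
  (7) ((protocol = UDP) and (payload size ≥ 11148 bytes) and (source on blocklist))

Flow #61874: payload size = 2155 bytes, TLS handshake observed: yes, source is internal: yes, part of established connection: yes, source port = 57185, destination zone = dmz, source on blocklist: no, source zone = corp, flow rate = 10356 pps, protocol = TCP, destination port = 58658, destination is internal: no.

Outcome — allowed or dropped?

Atomic conditions:
  destination is internal: no → false
  source on blocklist: no → false
  protocol ∈ {GRE, TCP}: TCP is in the set → true
  TLS handshake observed: yes → true
  source zone ∈ {corp, dmz, guest, mgmt}: corp is in the set → true
  destination port < 48281: 58658 < 48281 is false
  payload size > 63174 bytes: 2155 > 63174 is false
  NOT part of established connection: yes → false
  destination zone ∈ {guest, internet, mgmt}: dmz is not in the set → false
  source port ≤ 32390: 57185 ≤ 32390 is false
  flow rate = 38658 pps: 10356 == 38658 is false
  source is internal: yes → true
  protocol = UDP: TCP == UDP is false
  payload size ≥ 11148 bytes: 2155 ≥ 11148 is false
Combine:
[1] false AND false = false
[2.2] NOT true = false
[2] true AND false AND true = false
[3.1] NOT false = true
[3.2] NOT false = true
[3] true AND true AND false = false
[4] false AND false = false
[5.1] NOT false = true
[5] true AND false = false
[6] false AND true = false
[7] false AND false AND false = false
[root] false OR false OR false OR false OR false OR false OR false = false
Overall: false → dropped

Dropped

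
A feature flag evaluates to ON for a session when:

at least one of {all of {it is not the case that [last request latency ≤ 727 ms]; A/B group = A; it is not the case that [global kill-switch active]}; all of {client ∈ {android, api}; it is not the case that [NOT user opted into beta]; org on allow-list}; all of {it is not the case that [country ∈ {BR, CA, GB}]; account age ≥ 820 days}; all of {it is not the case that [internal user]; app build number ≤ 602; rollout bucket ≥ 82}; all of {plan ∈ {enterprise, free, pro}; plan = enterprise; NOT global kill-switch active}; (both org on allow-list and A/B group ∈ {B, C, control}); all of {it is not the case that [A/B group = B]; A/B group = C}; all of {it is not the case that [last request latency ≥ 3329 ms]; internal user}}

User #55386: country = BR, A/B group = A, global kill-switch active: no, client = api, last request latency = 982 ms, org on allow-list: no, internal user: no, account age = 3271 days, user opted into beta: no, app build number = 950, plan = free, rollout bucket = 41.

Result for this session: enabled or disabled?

Atomic conditions:
  last request latency ≤ 727 ms: 982 ≤ 727 is false
  A/B group = A: A == A is true
  global kill-switch active: no → false
  client ∈ {android, api}: api is in the set → true
  NOT user opted into beta: no → true
  org on allow-list: no → false
  country ∈ {BR, CA, GB}: BR is in the set → true
  account age ≥ 820 days: 3271 ≥ 820 is true
  internal user: no → false
  app build number ≤ 602: 950 ≤ 602 is false
  rollout bucket ≥ 82: 41 ≥ 82 is false
  plan ∈ {enterprise, free, pro}: free is in the set → true
  plan = enterprise: free == enterprise is false
  NOT global kill-switch active: no → true
  A/B group ∈ {B, C, control}: A is not in the set → false
  A/B group = B: A == B is false
  A/B group = C: A == C is false
  last request latency ≥ 3329 ms: 982 ≥ 3329 is false
Combine:
[1.1] NOT false = true
[1.3] NOT false = true
[1] true AND true AND true = true
[2.2] NOT true = false
[2] true AND false AND false = false
[3.1] NOT true = false
[3] false AND true = false
[4.1] NOT false = true
[4] true AND false AND false = false
[5] true AND false AND true = false
[6] false AND false = false
[7.1] NOT false = true
[7] true AND false = false
[8.1] NOT false = true
[8] true AND false = false
[root] true OR false OR false OR false OR false OR false OR false OR false = true
Overall: true → enabled

Enabled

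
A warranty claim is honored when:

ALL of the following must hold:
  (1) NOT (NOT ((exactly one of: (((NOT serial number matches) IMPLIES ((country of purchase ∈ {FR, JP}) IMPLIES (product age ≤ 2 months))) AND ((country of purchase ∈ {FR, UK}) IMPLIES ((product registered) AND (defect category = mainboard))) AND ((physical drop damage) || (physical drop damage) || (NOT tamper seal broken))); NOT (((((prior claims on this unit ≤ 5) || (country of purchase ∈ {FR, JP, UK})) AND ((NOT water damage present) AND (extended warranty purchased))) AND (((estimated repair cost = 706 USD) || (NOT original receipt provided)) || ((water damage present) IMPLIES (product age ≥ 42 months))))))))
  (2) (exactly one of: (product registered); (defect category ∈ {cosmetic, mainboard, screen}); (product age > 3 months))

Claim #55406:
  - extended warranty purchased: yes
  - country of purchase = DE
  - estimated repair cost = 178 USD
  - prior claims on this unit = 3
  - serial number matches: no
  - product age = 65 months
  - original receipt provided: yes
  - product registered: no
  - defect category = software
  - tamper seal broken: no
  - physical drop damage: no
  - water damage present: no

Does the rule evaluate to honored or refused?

Atomic conditions:
  NOT serial number matches: no → true
  country of purchase ∈ {FR, JP}: DE is not in the set → false
  product age ≤ 2 months: 65 ≤ 2 is false
  country of purchase ∈ {FR, UK}: DE is not in the set → false
  product registered: no → false
  defect category = mainboard: software == mainboard is false
  physical drop damage: no → false
  NOT tamper seal broken: no → true
  prior claims on this unit ≤ 5: 3 ≤ 5 is true
  country of purchase ∈ {FR, JP, UK}: DE is not in the set → false
  NOT water damage present: no → true
  extended warranty purchased: yes → true
  estimated repair cost = 706 USD: 178 == 706 is false
  NOT original receipt provided: yes → false
  water damage present: no → false
  product age ≥ 42 months: 65 ≥ 42 is true
  defect category ∈ {cosmetic, mainboard, screen}: software is not in the set → false
  product age > 3 months: 65 > 3 is true
Combine:
[1.1.1.1.1.2] false → false (antecedent false ⇒ implication holds) = true
[1.1.1.1.1] true → true = true
[1.1.1.1.2.2] false AND false = false
[1.1.1.1.2] false → false (antecedent false ⇒ implication holds) = true
[1.1.1.1.3] false OR false OR true = true
[1.1.1.1] true AND true AND true = true
[1.1.1.2.1.1.1] true OR false = true
[1.1.1.2.1.1.2] true AND true = true
[1.1.1.2.1.1] true AND true = true
[1.1.1.2.1.2.1] false OR false = false
[1.1.1.2.1.2.2] false → true (antecedent false ⇒ implication holds) = true
[1.1.1.2.1.2] false OR true = true
[1.1.1.2.1] true AND true = true
[1.1.1.2] NOT true = false
[1.1.1] exactly-one(true, false) = true
[1.1] NOT true = false
[1] NOT false = true
[2] exactly-one(false, false, true) = true
[root] true AND true = true
Overall: true → honored

Honored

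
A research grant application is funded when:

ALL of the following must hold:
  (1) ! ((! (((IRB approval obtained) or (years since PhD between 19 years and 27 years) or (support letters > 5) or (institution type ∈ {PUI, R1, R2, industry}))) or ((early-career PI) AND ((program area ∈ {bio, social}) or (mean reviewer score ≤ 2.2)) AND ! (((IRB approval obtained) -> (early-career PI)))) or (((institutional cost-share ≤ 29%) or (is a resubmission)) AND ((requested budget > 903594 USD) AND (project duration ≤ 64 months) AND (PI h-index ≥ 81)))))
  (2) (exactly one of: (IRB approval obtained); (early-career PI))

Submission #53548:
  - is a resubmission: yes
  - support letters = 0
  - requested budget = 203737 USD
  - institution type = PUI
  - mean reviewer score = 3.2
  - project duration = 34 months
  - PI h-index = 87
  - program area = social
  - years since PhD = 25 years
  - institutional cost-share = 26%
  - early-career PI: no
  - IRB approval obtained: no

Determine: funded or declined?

Declined

Atomic conditions:
  IRB approval obtained: no → false
  years since PhD between 19 years and 27 years: 25 in [19, 27] is true
  support letters > 5: 0 > 5 is false
  institution type ∈ {PUI, R1, R2, industry}: PUI is in the set → true
  early-career PI: no → false
  program area ∈ {bio, social}: social is in the set → true
  mean reviewer score ≤ 2.2: 3.2 ≤ 2.2 is false
  institutional cost-share ≤ 29%: 26 ≤ 29 is true
  is a resubmission: yes → true
  requested budget > 903594 USD: 203737 > 903594 is false
  project duration ≤ 64 months: 34 ≤ 64 is true
  PI h-index ≥ 81: 87 ≥ 81 is true
Combine:
[1.1.1.1] false OR true OR false OR true = true
[1.1.1] NOT true = false
[1.1.2.2] true OR false = true
[1.1.2.3.1] false → false (antecedent false ⇒ implication holds) = true
[1.1.2.3] NOT true = false
[1.1.2] false AND true AND false = false
[1.1.3.1] true OR true = true
[1.1.3.2] false AND true AND true = false
[1.1.3] true AND false = false
[1.1] false OR false OR false = false
[1] NOT false = true
[2] exactly-one(false, false) = false
[root] true AND false = false
Overall: false → declined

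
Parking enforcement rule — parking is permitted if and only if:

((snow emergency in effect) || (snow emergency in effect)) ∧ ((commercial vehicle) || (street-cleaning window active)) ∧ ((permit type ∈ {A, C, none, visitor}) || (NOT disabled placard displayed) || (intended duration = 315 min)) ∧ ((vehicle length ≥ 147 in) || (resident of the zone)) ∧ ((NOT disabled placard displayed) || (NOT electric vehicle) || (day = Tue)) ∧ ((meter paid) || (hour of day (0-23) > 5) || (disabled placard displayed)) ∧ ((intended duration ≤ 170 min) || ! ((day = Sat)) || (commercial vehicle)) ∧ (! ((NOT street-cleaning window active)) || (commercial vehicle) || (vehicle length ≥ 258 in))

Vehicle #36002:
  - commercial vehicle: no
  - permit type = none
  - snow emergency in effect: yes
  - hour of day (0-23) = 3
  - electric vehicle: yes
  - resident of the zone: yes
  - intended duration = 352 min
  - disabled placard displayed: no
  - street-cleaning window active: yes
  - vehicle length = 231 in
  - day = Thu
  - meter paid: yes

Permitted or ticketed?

Atomic conditions:
  snow emergency in effect: yes → true
  commercial vehicle: no → false
  street-cleaning window active: yes → true
  permit type ∈ {A, C, none, visitor}: none is in the set → true
  NOT disabled placard displayed: no → true
  intended duration = 315 min: 352 == 315 is false
  vehicle length ≥ 147 in: 231 ≥ 147 is true
  resident of the zone: yes → true
  NOT electric vehicle: yes → false
  day = Tue: Thu == Tue is false
  meter paid: yes → true
  hour of day (0-23) > 5: 3 > 5 is false
  disabled placard displayed: no → false
  intended duration ≤ 170 min: 352 ≤ 170 is false
  day = Sat: Thu == Sat is false
  NOT street-cleaning window active: yes → false
  vehicle length ≥ 258 in: 231 ≥ 258 is false
Combine:
[1] true OR true = true
[2] false OR true = true
[3] true OR true OR false = true
[4] true OR true = true
[5] true OR false OR false = true
[6] true OR false OR false = true
[7.2] NOT false = true
[7] false OR true OR false = true
[8.1] NOT false = true
[8] true OR false OR false = true
[root] true AND true AND true AND true AND true AND true AND true AND true = true
Overall: true → permitted

Permitted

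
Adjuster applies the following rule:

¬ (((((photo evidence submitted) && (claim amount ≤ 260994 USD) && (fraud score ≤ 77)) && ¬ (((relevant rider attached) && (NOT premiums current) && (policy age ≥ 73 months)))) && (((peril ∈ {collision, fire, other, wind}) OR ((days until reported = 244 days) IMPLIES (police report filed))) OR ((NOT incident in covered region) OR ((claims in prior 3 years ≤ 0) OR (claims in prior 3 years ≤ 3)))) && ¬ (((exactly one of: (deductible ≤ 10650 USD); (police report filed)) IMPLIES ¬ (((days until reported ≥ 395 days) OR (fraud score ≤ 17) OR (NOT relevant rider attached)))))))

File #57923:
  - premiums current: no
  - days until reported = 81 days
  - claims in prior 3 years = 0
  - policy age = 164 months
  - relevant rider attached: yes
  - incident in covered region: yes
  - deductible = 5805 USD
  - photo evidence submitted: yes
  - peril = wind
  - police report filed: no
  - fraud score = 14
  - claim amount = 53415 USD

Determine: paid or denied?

Atomic conditions:
  photo evidence submitted: yes → true
  claim amount ≤ 260994 USD: 53415 ≤ 260994 is true
  fraud score ≤ 77: 14 ≤ 77 is true
  relevant rider attached: yes → true
  NOT premiums current: no → true
  policy age ≥ 73 months: 164 ≥ 73 is true
  peril ∈ {collision, fire, other, wind}: wind is in the set → true
  days until reported = 244 days: 81 == 244 is false
  police report filed: no → false
  NOT incident in covered region: yes → false
  claims in prior 3 years ≤ 0: 0 ≤ 0 is true
  claims in prior 3 years ≤ 3: 0 ≤ 3 is true
  deductible ≤ 10650 USD: 5805 ≤ 10650 is true
  days until reported ≥ 395 days: 81 ≥ 395 is false
  fraud score ≤ 17: 14 ≤ 17 is true
  NOT relevant rider attached: yes → false
Combine:
[1.1.1] true AND true AND true = true
[1.1.2.1] true AND true AND true = true
[1.1.2] NOT true = false
[1.1] true AND false = false
[1.2.1.2] false → false (antecedent false ⇒ implication holds) = true
[1.2.1] true OR true = true
[1.2.2.2] true OR true = true
[1.2.2] false OR true = true
[1.2] true OR true = true
[1.3.1.1] exactly-one(true, false) = true
[1.3.1.2.1] false OR true OR false = true
[1.3.1.2] NOT true = false
[1.3.1] true → false = false
[1.3] NOT false = true
[1] false AND true AND true = false
[root] NOT false = true
Overall: true → paid

Paid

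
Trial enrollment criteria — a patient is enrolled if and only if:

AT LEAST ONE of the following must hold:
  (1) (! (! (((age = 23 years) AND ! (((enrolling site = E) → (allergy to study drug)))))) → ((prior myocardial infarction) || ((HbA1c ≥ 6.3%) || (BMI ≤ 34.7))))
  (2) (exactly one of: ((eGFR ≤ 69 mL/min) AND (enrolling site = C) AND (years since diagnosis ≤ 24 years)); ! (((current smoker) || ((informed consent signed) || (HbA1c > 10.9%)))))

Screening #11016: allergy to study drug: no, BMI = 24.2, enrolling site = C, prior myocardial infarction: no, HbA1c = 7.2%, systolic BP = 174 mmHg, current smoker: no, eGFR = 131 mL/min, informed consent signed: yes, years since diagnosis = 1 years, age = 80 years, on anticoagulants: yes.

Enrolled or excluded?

Enrolled

Atomic conditions:
  age = 23 years: 80 == 23 is false
  enrolling site = E: C == E is false
  allergy to study drug: no → false
  prior myocardial infarction: no → false
  HbA1c ≥ 6.3%: 7.2 ≥ 6.3 is true
  BMI ≤ 34.7: 24.2 ≤ 34.7 is true
  eGFR ≤ 69 mL/min: 131 ≤ 69 is false
  enrolling site = C: C == C is true
  years since diagnosis ≤ 24 years: 1 ≤ 24 is true
  current smoker: no → false
  informed consent signed: yes → true
  HbA1c > 10.9%: 7.2 > 10.9 is false
Combine:
[1.1.1.1.2.1] false → false (antecedent false ⇒ implication holds) = true
[1.1.1.1.2] NOT true = false
[1.1.1.1] false AND false = false
[1.1.1] NOT false = true
[1.1] NOT true = false
[1.2.2] true OR true = true
[1.2] false OR true = true
[1] false → true (antecedent false ⇒ implication holds) = true
[2.1] false AND true AND true = false
[2.2.1.2] true OR false = true
[2.2.1] false OR true = true
[2.2] NOT true = false
[2] exactly-one(false, false) = false
[root] true OR false = true
Overall: true → enrolled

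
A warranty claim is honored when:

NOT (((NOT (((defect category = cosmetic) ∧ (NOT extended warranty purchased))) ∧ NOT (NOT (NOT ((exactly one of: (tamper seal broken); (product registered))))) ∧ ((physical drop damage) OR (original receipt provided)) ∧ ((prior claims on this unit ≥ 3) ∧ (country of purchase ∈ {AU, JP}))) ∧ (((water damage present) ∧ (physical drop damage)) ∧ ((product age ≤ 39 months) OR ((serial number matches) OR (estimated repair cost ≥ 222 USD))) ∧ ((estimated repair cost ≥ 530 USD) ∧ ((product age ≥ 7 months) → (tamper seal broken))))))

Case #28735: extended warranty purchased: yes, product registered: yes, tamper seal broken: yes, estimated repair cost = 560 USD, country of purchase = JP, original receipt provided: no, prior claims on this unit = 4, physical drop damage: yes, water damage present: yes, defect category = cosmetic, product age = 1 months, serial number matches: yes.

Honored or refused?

Atomic conditions:
  defect category = cosmetic: cosmetic == cosmetic is true
  NOT extended warranty purchased: yes → false
  tamper seal broken: yes → true
  product registered: yes → true
  physical drop damage: yes → true
  original receipt provided: no → false
  prior claims on this unit ≥ 3: 4 ≥ 3 is true
  country of purchase ∈ {AU, JP}: JP is in the set → true
  water damage present: yes → true
  product age ≤ 39 months: 1 ≤ 39 is true
  serial number matches: yes → true
  estimated repair cost ≥ 222 USD: 560 ≥ 222 is true
  estimated repair cost ≥ 530 USD: 560 ≥ 530 is true
  product age ≥ 7 months: 1 ≥ 7 is false
Combine:
[1.1.1.1] true AND false = false
[1.1.1] NOT false = true
[1.1.2.1.1.1] exactly-one(true, true) = false
[1.1.2.1.1] NOT false = true
[1.1.2.1] NOT true = false
[1.1.2] NOT false = true
[1.1.3] true OR false = true
[1.1.4] true AND true = true
[1.1] true AND true AND true AND true = true
[1.2.1] true AND true = true
[1.2.2.2] true OR true = true
[1.2.2] true OR true = true
[1.2.3.2] false → true (antecedent false ⇒ implication holds) = true
[1.2.3] true AND true = true
[1.2] true AND true AND true = true
[1] true AND true = true
[root] NOT true = false
Overall: false → refused

Refused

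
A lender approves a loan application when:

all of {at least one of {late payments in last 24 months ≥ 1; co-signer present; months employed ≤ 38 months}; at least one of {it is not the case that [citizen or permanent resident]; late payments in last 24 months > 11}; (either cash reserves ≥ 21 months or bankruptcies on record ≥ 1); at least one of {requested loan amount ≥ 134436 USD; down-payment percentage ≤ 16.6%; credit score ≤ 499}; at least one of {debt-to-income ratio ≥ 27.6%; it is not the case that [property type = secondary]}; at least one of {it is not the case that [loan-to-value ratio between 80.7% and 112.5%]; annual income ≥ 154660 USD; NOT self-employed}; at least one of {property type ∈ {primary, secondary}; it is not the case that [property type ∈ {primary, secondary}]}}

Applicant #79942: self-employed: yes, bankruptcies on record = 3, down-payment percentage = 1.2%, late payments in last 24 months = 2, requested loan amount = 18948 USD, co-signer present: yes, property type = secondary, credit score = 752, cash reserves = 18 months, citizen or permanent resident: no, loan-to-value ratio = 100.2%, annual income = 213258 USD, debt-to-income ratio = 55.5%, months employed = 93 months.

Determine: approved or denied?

Approved

Atomic conditions:
  late payments in last 24 months ≥ 1: 2 ≥ 1 is true
  co-signer present: yes → true
  months employed ≤ 38 months: 93 ≤ 38 is false
  citizen or permanent resident: no → false
  late payments in last 24 months > 11: 2 > 11 is false
  cash reserves ≥ 21 months: 18 ≥ 21 is false
  bankruptcies on record ≥ 1: 3 ≥ 1 is true
  requested loan amount ≥ 134436 USD: 18948 ≥ 134436 is false
  down-payment percentage ≤ 16.6%: 1.2 ≤ 16.6 is true
  credit score ≤ 499: 752 ≤ 499 is false
  debt-to-income ratio ≥ 27.6%: 55.5 ≥ 27.6 is true
  property type = secondary: secondary == secondary is true
  loan-to-value ratio between 80.7% and 112.5%: 100.2 in [80.7, 112.5] is true
  annual income ≥ 154660 USD: 213258 ≥ 154660 is true
  NOT self-employed: yes → false
  property type ∈ {primary, secondary}: secondary is in the set → true
Combine:
[1] true OR true OR false = true
[2.1] NOT false = true
[2] true OR false = true
[3] false OR true = true
[4] false OR true OR false = true
[5.2] NOT true = false
[5] true OR false = true
[6.1] NOT true = false
[6] false OR true OR false = true
[7.2] NOT true = false
[7] true OR false = true
[root] true AND true AND true AND true AND true AND true AND true = true
Overall: true → approved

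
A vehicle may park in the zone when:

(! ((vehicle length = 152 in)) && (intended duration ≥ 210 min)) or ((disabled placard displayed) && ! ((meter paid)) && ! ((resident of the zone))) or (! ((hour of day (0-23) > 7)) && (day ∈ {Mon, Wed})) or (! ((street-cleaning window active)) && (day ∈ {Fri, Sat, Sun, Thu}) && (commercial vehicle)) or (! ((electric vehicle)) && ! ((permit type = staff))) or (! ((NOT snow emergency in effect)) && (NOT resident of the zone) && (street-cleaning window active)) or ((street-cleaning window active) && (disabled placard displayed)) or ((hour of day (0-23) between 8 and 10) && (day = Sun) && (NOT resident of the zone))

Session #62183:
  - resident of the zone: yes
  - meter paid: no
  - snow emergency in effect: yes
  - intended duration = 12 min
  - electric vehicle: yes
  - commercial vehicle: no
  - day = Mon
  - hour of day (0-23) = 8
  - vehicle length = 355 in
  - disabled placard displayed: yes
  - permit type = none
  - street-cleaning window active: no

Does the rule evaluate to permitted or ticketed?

Atomic conditions:
  vehicle length = 152 in: 355 == 152 is false
  intended duration ≥ 210 min: 12 ≥ 210 is false
  disabled placard displayed: yes → true
  meter paid: no → false
  resident of the zone: yes → true
  hour of day (0-23) > 7: 8 > 7 is true
  day ∈ {Mon, Wed}: Mon is in the set → true
  street-cleaning window active: no → false
  day ∈ {Fri, Sat, Sun, Thu}: Mon is not in the set → false
  commercial vehicle: no → false
  electric vehicle: yes → true
  permit type = staff: none == staff is false
  NOT snow emergency in effect: yes → false
  NOT resident of the zone: yes → false
  hour of day (0-23) between 8 and 10: 8 in [8, 10] is true
  day = Sun: Mon == Sun is false
Combine:
[1.1] NOT false = true
[1] true AND false = false
[2.2] NOT false = true
[2.3] NOT true = false
[2] true AND true AND false = false
[3.1] NOT true = false
[3] false AND true = false
[4.1] NOT false = true
[4] true AND false AND false = false
[5.1] NOT true = false
[5.2] NOT false = true
[5] false AND true = false
[6.1] NOT false = true
[6] true AND false AND false = false
[7] false AND true = false
[8] true AND false AND false = false
[root] false OR false OR false OR false OR false OR false OR false OR false = false
Overall: false → ticketed

Ticketed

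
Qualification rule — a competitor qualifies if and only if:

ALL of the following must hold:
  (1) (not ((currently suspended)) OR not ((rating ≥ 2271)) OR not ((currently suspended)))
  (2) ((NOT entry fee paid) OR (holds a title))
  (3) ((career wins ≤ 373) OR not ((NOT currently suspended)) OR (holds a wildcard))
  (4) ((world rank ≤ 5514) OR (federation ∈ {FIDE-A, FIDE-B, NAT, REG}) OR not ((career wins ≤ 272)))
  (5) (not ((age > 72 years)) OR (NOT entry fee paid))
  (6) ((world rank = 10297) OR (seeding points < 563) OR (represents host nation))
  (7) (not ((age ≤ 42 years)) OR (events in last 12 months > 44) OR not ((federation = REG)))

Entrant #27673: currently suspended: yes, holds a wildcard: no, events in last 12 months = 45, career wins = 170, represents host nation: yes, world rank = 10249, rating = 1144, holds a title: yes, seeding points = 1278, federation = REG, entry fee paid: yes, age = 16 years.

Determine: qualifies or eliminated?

Atomic conditions:
  currently suspended: yes → true
  rating ≥ 2271: 1144 ≥ 2271 is false
  NOT entry fee paid: yes → false
  holds a title: yes → true
  career wins ≤ 373: 170 ≤ 373 is true
  NOT currently suspended: yes → false
  holds a wildcard: no → false
  world rank ≤ 5514: 10249 ≤ 5514 is false
  federation ∈ {FIDE-A, FIDE-B, NAT, REG}: REG is in the set → true
  career wins ≤ 272: 170 ≤ 272 is true
  age > 72 years: 16 > 72 is false
  world rank = 10297: 10249 == 10297 is false
  seeding points < 563: 1278 < 563 is false
  represents host nation: yes → true
  age ≤ 42 years: 16 ≤ 42 is true
  events in last 12 months > 44: 45 > 44 is true
  federation = REG: REG == REG is true
Combine:
[1.1] NOT true = false
[1.2] NOT false = true
[1.3] NOT true = false
[1] false OR true OR false = true
[2] false OR true = true
[3.2] NOT false = true
[3] true OR true OR false = true
[4.3] NOT true = false
[4] false OR true OR false = true
[5.1] NOT false = true
[5] true OR false = true
[6] false OR false OR true = true
[7.1] NOT true = false
[7.3] NOT true = false
[7] false OR true OR false = true
[root] true AND true AND true AND true AND true AND true AND true = true
Overall: true → qualifies

Qualifies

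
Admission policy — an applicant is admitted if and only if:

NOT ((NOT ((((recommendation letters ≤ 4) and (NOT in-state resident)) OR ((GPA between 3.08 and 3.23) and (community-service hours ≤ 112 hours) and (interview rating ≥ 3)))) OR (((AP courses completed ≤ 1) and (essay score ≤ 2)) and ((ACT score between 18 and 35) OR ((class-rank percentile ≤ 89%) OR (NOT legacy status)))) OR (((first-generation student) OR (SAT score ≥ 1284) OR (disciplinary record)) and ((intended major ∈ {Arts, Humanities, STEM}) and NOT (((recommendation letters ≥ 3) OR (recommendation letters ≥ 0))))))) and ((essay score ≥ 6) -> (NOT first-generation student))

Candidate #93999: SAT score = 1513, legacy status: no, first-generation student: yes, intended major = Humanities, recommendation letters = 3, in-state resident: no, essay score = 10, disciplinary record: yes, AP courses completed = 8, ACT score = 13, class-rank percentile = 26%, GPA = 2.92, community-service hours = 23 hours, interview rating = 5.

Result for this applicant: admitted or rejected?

Rejected

Atomic conditions:
  recommendation letters ≤ 4: 3 ≤ 4 is true
  NOT in-state resident: no → true
  GPA between 3.08 and 3.23: 2.92 in [3.08, 3.23] is false
  community-service hours ≤ 112 hours: 23 ≤ 112 is true
  interview rating ≥ 3: 5 ≥ 3 is true
  AP courses completed ≤ 1: 8 ≤ 1 is false
  essay score ≤ 2: 10 ≤ 2 is false
  ACT score between 18 and 35: 13 in [18, 35] is false
  class-rank percentile ≤ 89%: 26 ≤ 89 is true
  NOT legacy status: no → true
  first-generation student: yes → true
  SAT score ≥ 1284: 1513 ≥ 1284 is true
  disciplinary record: yes → true
  intended major ∈ {Arts, Humanities, STEM}: Humanities is in the set → true
  recommendation letters ≥ 3: 3 ≥ 3 is true
  recommendation letters ≥ 0: 3 ≥ 0 is true
  essay score ≥ 6: 10 ≥ 6 is true
  NOT first-generation student: yes → false
Combine:
[1.1.1.1.1] true AND true = true
[1.1.1.1.2] false AND true AND true = false
[1.1.1.1] true OR false = true
[1.1.1] NOT true = false
[1.1.2.1] false AND false = false
[1.1.2.2.2] true OR true = true
[1.1.2.2] false OR true = true
[1.1.2] false AND true = false
[1.1.3.1] true OR true OR true = true
[1.1.3.2.2.1] true OR true = true
[1.1.3.2.2] NOT true = false
[1.1.3.2] true AND false = false
[1.1.3] true AND false = false
[1.1] false OR false OR false = false
[1] NOT false = true
[2] true → false = false
[root] true AND false = false
Overall: false → rejected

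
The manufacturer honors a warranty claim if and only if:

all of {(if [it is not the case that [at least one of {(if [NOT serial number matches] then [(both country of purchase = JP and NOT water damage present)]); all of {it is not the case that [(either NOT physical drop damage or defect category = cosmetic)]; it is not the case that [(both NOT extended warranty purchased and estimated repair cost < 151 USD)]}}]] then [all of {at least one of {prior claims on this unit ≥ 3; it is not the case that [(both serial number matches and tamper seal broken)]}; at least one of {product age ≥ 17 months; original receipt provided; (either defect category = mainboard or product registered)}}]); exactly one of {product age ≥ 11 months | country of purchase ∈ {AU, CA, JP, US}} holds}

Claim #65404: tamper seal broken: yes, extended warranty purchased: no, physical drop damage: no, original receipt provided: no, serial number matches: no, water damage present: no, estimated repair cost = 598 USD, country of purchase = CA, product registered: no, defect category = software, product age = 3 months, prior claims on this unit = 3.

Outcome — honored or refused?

Atomic conditions:
  NOT serial number matches: no → true
  country of purchase = JP: CA == JP is false
  NOT water damage present: no → true
  NOT physical drop damage: no → true
  defect category = cosmetic: software == cosmetic is false
  NOT extended warranty purchased: no → true
  estimated repair cost < 151 USD: 598 < 151 is false
  prior claims on this unit ≥ 3: 3 ≥ 3 is true
  serial number matches: no → false
  tamper seal broken: yes → true
  product age ≥ 17 months: 3 ≥ 17 is false
  original receipt provided: no → false
  defect category = mainboard: software == mainboard is false
  product registered: no → false
  product age ≥ 11 months: 3 ≥ 11 is false
  country of purchase ∈ {AU, CA, JP, US}: CA is in the set → true
Combine:
[1.1.1.1.2] false AND true = false
[1.1.1.1] true → false = false
[1.1.1.2.1.1] true OR false = true
[1.1.1.2.1] NOT true = false
[1.1.1.2.2.1] true AND false = false
[1.1.1.2.2] NOT false = true
[1.1.1.2] false AND true = false
[1.1.1] false OR false = false
[1.1] NOT false = true
[1.2.1.2.1] false AND true = false
[1.2.1.2] NOT false = true
[1.2.1] true OR true = true
[1.2.2.3] false OR false = false
[1.2.2] false OR false OR false = false
[1.2] true AND false = false
[1] true → false = false
[2] exactly-one(false, true) = true
[root] false AND true = false
Overall: false → refused

Refused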